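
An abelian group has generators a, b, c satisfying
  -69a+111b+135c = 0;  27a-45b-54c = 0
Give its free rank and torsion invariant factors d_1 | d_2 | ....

Answer: M ≅ ℤ^1 ⊕ ℤ/3 ⊕ ℤ/9

Derivation:
rank_ℚ(R)=2; free=3−2=1
SNF(R) diag = [3, 9] → torsion [3, 9]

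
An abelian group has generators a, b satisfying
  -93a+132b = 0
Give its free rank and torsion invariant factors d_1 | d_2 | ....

rank_ℚ(R)=1; free=2−1=1
SNF(R) diag = [3] → torsion [3]

Answer: M ≅ ℤ^1 ⊕ ℤ/3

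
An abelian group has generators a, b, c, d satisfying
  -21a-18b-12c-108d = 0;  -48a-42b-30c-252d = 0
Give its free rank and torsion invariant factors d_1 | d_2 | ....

Answer: M ≅ ℤ^2 ⊕ ℤ/3 ⊕ ℤ/6

Derivation:
rank_ℚ(R)=2; free=4−2=2
SNF(R) diag = [3, 6] → torsion [3, 6]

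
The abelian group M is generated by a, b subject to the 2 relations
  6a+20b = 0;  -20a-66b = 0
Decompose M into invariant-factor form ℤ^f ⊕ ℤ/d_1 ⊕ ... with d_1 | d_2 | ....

Answer: M ≅ ℤ/2 ⊕ ℤ/2

Derivation:
rank_ℚ(R)=2; free=2−2=0
SNF(R) diag = [2, 2] → torsion [2, 2]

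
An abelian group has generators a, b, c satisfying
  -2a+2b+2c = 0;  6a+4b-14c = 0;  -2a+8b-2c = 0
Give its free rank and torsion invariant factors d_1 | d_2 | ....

Answer: M ≅ ℤ/2 ⊕ ℤ/2 ⊕ ℤ/4

Derivation:
rank_ℚ(R)=3; free=3−3=0
SNF(R) diag = [2, 2, 4] → torsion [2, 2, 4]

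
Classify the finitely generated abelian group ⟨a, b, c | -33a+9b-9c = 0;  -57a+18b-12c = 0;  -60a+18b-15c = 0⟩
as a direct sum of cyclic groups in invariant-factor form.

Answer: M ≅ ℤ/3 ⊕ ℤ/3 ⊕ ℤ/9

Derivation:
rank_ℚ(R)=3; free=3−3=0
SNF(R) diag = [3, 3, 9] → torsion [3, 3, 9]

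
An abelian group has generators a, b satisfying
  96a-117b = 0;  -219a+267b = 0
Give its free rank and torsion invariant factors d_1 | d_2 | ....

rank_ℚ(R)=2; free=2−2=0
SNF(R) diag = [3, 3] → torsion [3, 3]

Answer: M ≅ ℤ/3 ⊕ ℤ/3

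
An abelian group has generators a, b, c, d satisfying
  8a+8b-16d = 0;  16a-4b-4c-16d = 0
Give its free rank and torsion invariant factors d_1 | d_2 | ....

Answer: M ≅ ℤ^2 ⊕ ℤ/4 ⊕ ℤ/8

Derivation:
rank_ℚ(R)=2; free=4−2=2
SNF(R) diag = [4, 8] → torsion [4, 8]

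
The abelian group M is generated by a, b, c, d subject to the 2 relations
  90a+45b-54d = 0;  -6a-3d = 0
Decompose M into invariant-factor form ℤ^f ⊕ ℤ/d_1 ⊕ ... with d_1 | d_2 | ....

Answer: M ≅ ℤ^2 ⊕ ℤ/3 ⊕ ℤ/9

Derivation:
rank_ℚ(R)=2; free=4−2=2
SNF(R) diag = [3, 9] → torsion [3, 9]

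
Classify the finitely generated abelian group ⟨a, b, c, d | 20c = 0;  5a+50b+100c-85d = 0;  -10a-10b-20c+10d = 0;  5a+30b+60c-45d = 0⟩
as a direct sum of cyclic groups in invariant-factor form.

rank_ℚ(R)=4; free=4−4=0
SNF(R) diag = [5, 10, 20, 40] → torsion [5, 10, 20, 40]

Answer: M ≅ ℤ/5 ⊕ ℤ/10 ⊕ ℤ/20 ⊕ ℤ/40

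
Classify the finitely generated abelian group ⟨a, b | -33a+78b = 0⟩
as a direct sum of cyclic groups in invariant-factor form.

Answer: M ≅ ℤ^1 ⊕ ℤ/3

Derivation:
rank_ℚ(R)=1; free=2−1=1
SNF(R) diag = [3] → torsion [3]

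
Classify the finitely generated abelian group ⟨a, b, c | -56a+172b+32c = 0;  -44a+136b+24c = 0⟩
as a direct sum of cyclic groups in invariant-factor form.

Answer: M ≅ ℤ^1 ⊕ ℤ/4 ⊕ ℤ/4

Derivation:
rank_ℚ(R)=2; free=3−2=1
SNF(R) diag = [4, 4] → torsion [4, 4]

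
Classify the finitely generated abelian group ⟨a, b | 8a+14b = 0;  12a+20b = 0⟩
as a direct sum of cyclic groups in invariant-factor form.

rank_ℚ(R)=2; free=2−2=0
SNF(R) diag = [2, 4] → torsion [2, 4]

Answer: M ≅ ℤ/2 ⊕ ℤ/4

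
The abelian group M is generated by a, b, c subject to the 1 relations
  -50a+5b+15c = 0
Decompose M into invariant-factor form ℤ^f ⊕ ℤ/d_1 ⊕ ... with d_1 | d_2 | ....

Answer: M ≅ ℤ^2 ⊕ ℤ/5

Derivation:
rank_ℚ(R)=1; free=3−1=2
SNF(R) diag = [5] → torsion [5]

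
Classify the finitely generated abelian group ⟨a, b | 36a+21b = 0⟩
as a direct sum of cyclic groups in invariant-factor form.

Answer: M ≅ ℤ^1 ⊕ ℤ/3

Derivation:
rank_ℚ(R)=1; free=2−1=1
SNF(R) diag = [3] → torsion [3]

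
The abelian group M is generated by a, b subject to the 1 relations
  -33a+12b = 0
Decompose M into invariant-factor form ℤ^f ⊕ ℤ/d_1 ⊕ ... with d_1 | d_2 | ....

rank_ℚ(R)=1; free=2−1=1
SNF(R) diag = [3] → torsion [3]

Answer: M ≅ ℤ^1 ⊕ ℤ/3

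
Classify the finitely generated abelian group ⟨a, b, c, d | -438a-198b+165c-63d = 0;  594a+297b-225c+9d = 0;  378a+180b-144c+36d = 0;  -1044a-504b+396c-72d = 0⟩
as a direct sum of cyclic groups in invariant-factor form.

rank_ℚ(R)=4; free=4−4=0
SNF(R) diag = [3, 9, 18, 36] → torsion [3, 9, 18, 36]

Answer: M ≅ ℤ/3 ⊕ ℤ/9 ⊕ ℤ/18 ⊕ ℤ/36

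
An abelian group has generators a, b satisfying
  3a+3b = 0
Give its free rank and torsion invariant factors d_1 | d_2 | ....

rank_ℚ(R)=1; free=2−1=1
SNF(R) diag = [3] → torsion [3]

Answer: M ≅ ℤ^1 ⊕ ℤ/3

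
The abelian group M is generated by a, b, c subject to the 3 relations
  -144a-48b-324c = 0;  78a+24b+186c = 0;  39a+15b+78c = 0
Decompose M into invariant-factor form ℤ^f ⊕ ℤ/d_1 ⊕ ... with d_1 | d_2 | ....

rank_ℚ(R)=3; free=3−3=0
SNF(R) diag = [3, 6, 12] → torsion [3, 6, 12]

Answer: M ≅ ℤ/3 ⊕ ℤ/6 ⊕ ℤ/12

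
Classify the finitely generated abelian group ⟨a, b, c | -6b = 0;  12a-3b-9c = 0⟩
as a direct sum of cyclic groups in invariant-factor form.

Answer: M ≅ ℤ^1 ⊕ ℤ/3 ⊕ ℤ/6

Derivation:
rank_ℚ(R)=2; free=3−2=1
SNF(R) diag = [3, 6] → torsion [3, 6]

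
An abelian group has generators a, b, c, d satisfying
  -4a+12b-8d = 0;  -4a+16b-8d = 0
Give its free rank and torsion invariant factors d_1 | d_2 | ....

rank_ℚ(R)=2; free=4−2=2
SNF(R) diag = [4, 4] → torsion [4, 4]

Answer: M ≅ ℤ^2 ⊕ ℤ/4 ⊕ ℤ/4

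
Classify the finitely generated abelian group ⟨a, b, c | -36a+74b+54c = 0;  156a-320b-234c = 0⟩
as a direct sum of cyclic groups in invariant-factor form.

Answer: M ≅ ℤ^1 ⊕ ℤ/2 ⊕ ℤ/6

Derivation:
rank_ℚ(R)=2; free=3−2=1
SNF(R) diag = [2, 6] → torsion [2, 6]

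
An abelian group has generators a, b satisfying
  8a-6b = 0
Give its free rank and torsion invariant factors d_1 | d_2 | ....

Answer: M ≅ ℤ^1 ⊕ ℤ/2

Derivation:
rank_ℚ(R)=1; free=2−1=1
SNF(R) diag = [2] → torsion [2]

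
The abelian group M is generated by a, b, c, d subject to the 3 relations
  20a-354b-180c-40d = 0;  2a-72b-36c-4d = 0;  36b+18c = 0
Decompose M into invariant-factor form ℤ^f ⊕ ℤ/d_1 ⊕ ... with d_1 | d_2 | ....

Answer: M ≅ ℤ^1 ⊕ ℤ/2 ⊕ ℤ/6 ⊕ ℤ/18

Derivation:
rank_ℚ(R)=3; free=4−3=1
SNF(R) diag = [2, 6, 18] → torsion [2, 6, 18]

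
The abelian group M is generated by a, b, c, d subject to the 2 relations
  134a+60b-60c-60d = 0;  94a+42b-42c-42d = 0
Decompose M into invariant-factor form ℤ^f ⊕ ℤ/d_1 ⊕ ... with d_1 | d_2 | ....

rank_ℚ(R)=2; free=4−2=2
SNF(R) diag = [2, 6] → torsion [2, 6]

Answer: M ≅ ℤ^2 ⊕ ℤ/2 ⊕ ℤ/6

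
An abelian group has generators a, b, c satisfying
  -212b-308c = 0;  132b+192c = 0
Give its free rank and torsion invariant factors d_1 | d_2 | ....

rank_ℚ(R)=2; free=3−2=1
SNF(R) diag = [4, 12] → torsion [4, 12]

Answer: M ≅ ℤ^1 ⊕ ℤ/4 ⊕ ℤ/12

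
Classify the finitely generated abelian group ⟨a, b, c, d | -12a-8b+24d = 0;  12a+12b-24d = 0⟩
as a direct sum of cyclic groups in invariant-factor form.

rank_ℚ(R)=2; free=4−2=2
SNF(R) diag = [4, 12] → torsion [4, 12]

Answer: M ≅ ℤ^2 ⊕ ℤ/4 ⊕ ℤ/12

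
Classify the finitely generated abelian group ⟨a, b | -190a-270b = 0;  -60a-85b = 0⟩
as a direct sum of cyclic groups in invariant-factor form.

Answer: M ≅ ℤ/5 ⊕ ℤ/10

Derivation:
rank_ℚ(R)=2; free=2−2=0
SNF(R) diag = [5, 10] → torsion [5, 10]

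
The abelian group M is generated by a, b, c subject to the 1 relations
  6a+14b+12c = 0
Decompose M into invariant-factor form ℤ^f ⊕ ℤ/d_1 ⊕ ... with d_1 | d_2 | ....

rank_ℚ(R)=1; free=3−1=2
SNF(R) diag = [2] → torsion [2]

Answer: M ≅ ℤ^2 ⊕ ℤ/2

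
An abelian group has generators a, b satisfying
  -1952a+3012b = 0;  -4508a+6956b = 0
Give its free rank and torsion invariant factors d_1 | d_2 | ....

rank_ℚ(R)=2; free=2−2=0
SNF(R) diag = [4, 4] → torsion [4, 4]

Answer: M ≅ ℤ/4 ⊕ ℤ/4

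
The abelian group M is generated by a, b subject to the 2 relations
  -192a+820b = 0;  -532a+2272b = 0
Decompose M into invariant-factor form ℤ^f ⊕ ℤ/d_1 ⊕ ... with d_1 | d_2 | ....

Answer: M ≅ ℤ/4 ⊕ ℤ/4

Derivation:
rank_ℚ(R)=2; free=2−2=0
SNF(R) diag = [4, 4] → torsion [4, 4]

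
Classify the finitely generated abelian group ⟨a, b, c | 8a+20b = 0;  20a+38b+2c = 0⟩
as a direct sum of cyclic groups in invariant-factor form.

rank_ℚ(R)=2; free=3−2=1
SNF(R) diag = [2, 4] → torsion [2, 4]

Answer: M ≅ ℤ^1 ⊕ ℤ/2 ⊕ ℤ/4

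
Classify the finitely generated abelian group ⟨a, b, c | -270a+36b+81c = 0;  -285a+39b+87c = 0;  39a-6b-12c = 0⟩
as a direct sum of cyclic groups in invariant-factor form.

Answer: M ≅ ℤ/3 ⊕ ℤ/9 ⊕ ℤ/9

Derivation:
rank_ℚ(R)=3; free=3−3=0
SNF(R) diag = [3, 9, 9] → torsion [3, 9, 9]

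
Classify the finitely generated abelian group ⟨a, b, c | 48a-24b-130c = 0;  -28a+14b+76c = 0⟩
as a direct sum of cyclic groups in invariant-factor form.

Answer: M ≅ ℤ^1 ⊕ ℤ/2 ⊕ ℤ/2

Derivation:
rank_ℚ(R)=2; free=3−2=1
SNF(R) diag = [2, 2] → torsion [2, 2]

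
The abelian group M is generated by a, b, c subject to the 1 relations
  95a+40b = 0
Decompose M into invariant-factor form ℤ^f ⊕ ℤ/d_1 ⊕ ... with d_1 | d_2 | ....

Answer: M ≅ ℤ^2 ⊕ ℤ/5

Derivation:
rank_ℚ(R)=1; free=3−1=2
SNF(R) diag = [5] → torsion [5]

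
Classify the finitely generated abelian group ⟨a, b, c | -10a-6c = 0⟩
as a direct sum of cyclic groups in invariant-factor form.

Answer: M ≅ ℤ^2 ⊕ ℤ/2

Derivation:
rank_ℚ(R)=1; free=3−1=2
SNF(R) diag = [2] → torsion [2]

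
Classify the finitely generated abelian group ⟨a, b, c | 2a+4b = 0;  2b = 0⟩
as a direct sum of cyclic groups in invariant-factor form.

Answer: M ≅ ℤ^1 ⊕ ℤ/2 ⊕ ℤ/2

Derivation:
rank_ℚ(R)=2; free=3−2=1
SNF(R) diag = [2, 2] → torsion [2, 2]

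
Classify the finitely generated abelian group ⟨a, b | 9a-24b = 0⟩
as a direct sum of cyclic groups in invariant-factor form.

Answer: M ≅ ℤ^1 ⊕ ℤ/3

Derivation:
rank_ℚ(R)=1; free=2−1=1
SNF(R) diag = [3] → torsion [3]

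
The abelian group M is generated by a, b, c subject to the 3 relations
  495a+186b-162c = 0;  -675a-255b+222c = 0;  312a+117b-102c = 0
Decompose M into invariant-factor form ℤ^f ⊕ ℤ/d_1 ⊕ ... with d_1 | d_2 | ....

Answer: M ≅ ℤ/3 ⊕ ℤ/3 ⊕ ℤ/6

Derivation:
rank_ℚ(R)=3; free=3−3=0
SNF(R) diag = [3, 3, 6] → torsion [3, 3, 6]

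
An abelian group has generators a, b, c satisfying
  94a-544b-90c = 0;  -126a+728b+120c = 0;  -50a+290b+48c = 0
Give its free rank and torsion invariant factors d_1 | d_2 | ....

Answer: M ≅ ℤ/2 ⊕ ℤ/2 ⊕ ℤ/6

Derivation:
rank_ℚ(R)=3; free=3−3=0
SNF(R) diag = [2, 2, 6] → torsion [2, 2, 6]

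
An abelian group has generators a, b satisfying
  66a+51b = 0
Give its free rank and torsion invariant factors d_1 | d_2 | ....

rank_ℚ(R)=1; free=2−1=1
SNF(R) diag = [3] → torsion [3]

Answer: M ≅ ℤ^1 ⊕ ℤ/3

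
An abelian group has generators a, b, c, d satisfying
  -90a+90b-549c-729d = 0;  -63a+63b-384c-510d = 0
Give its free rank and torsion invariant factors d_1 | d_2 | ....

rank_ℚ(R)=2; free=4−2=2
SNF(R) diag = [3, 9] → torsion [3, 9]

Answer: M ≅ ℤ^2 ⊕ ℤ/3 ⊕ ℤ/9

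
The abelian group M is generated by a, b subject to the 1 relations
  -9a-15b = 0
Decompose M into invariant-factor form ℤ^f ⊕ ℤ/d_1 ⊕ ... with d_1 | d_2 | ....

rank_ℚ(R)=1; free=2−1=1
SNF(R) diag = [3] → torsion [3]

Answer: M ≅ ℤ^1 ⊕ ℤ/3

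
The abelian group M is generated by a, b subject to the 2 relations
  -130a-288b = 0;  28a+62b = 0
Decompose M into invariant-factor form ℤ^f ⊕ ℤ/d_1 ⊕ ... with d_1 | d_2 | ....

rank_ℚ(R)=2; free=2−2=0
SNF(R) diag = [2, 2] → torsion [2, 2]

Answer: M ≅ ℤ/2 ⊕ ℤ/2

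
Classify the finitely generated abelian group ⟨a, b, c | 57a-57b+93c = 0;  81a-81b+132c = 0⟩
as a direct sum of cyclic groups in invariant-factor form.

Answer: M ≅ ℤ^1 ⊕ ℤ/3 ⊕ ℤ/3

Derivation:
rank_ℚ(R)=2; free=3−2=1
SNF(R) diag = [3, 3] → torsion [3, 3]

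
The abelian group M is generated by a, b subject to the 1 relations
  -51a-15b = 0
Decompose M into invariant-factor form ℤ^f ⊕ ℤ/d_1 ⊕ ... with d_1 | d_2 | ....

Answer: M ≅ ℤ^1 ⊕ ℤ/3

Derivation:
rank_ℚ(R)=1; free=2−1=1
SNF(R) diag = [3] → torsion [3]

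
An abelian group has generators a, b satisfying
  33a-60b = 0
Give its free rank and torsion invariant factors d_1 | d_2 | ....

Answer: M ≅ ℤ^1 ⊕ ℤ/3

Derivation:
rank_ℚ(R)=1; free=2−1=1
SNF(R) diag = [3] → torsion [3]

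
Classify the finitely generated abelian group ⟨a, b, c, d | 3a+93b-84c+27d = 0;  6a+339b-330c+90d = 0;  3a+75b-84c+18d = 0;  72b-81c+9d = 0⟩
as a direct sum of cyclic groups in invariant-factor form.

rank_ℚ(R)=4; free=4−4=0
SNF(R) diag = [3, 9, 27, 81] → torsion [3, 9, 27, 81]

Answer: M ≅ ℤ/3 ⊕ ℤ/9 ⊕ ℤ/27 ⊕ ℤ/81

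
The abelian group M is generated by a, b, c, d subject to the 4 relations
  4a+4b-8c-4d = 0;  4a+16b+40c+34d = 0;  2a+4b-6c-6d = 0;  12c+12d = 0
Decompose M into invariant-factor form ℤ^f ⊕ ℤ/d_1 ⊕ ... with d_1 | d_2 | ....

Answer: M ≅ ℤ/2 ⊕ ℤ/2 ⊕ ℤ/4 ⊕ ℤ/12

Derivation:
rank_ℚ(R)=4; free=4−4=0
SNF(R) diag = [2, 2, 4, 12] → torsion [2, 2, 4, 12]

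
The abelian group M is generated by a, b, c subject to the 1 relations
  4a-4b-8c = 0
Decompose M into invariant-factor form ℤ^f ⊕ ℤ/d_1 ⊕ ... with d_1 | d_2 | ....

Answer: M ≅ ℤ^2 ⊕ ℤ/4

Derivation:
rank_ℚ(R)=1; free=3−1=2
SNF(R) diag = [4] → torsion [4]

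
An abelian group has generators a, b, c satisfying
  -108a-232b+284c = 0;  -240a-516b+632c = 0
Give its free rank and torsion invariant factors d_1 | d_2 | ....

rank_ℚ(R)=2; free=3−2=1
SNF(R) diag = [4, 4] → torsion [4, 4]

Answer: M ≅ ℤ^1 ⊕ ℤ/4 ⊕ ℤ/4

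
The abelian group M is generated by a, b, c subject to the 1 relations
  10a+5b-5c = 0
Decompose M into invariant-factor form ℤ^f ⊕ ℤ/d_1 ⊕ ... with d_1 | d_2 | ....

Answer: M ≅ ℤ^2 ⊕ ℤ/5

Derivation:
rank_ℚ(R)=1; free=3−1=2
SNF(R) diag = [5] → torsion [5]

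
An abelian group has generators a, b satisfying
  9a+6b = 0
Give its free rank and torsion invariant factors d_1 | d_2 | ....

Answer: M ≅ ℤ^1 ⊕ ℤ/3

Derivation:
rank_ℚ(R)=1; free=2−1=1
SNF(R) diag = [3] → torsion [3]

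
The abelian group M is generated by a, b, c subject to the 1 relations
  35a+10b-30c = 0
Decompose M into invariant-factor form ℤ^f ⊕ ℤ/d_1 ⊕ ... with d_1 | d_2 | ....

rank_ℚ(R)=1; free=3−1=2
SNF(R) diag = [5] → torsion [5]

Answer: M ≅ ℤ^2 ⊕ ℤ/5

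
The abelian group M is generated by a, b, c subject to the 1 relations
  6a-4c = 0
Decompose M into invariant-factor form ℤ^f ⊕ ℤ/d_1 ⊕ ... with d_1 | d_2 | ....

rank_ℚ(R)=1; free=3−1=2
SNF(R) diag = [2] → torsion [2]

Answer: M ≅ ℤ^2 ⊕ ℤ/2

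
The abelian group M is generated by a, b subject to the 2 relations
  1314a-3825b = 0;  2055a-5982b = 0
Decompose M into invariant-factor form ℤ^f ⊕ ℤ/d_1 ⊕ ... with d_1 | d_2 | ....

Answer: M ≅ ℤ/3 ⊕ ℤ/9

Derivation:
rank_ℚ(R)=2; free=2−2=0
SNF(R) diag = [3, 9] → torsion [3, 9]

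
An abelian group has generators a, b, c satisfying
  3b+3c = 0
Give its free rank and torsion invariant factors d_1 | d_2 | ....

rank_ℚ(R)=1; free=3−1=2
SNF(R) diag = [3] → torsion [3]

Answer: M ≅ ℤ^2 ⊕ ℤ/3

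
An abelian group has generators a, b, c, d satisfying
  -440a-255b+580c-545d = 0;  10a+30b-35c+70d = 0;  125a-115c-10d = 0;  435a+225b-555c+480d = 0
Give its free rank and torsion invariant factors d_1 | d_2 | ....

Answer: M ≅ ℤ/5 ⊕ ℤ/15 ⊕ ℤ/45 ⊕ ℤ/135

Derivation:
rank_ℚ(R)=4; free=4−4=0
SNF(R) diag = [5, 15, 45, 135] → torsion [5, 15, 45, 135]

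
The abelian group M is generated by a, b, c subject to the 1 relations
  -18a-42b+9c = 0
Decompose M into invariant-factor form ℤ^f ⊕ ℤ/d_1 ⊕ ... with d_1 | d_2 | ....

Answer: M ≅ ℤ^2 ⊕ ℤ/3

Derivation:
rank_ℚ(R)=1; free=3−1=2
SNF(R) diag = [3] → torsion [3]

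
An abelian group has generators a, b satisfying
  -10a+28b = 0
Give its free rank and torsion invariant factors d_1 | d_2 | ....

Answer: M ≅ ℤ^1 ⊕ ℤ/2

Derivation:
rank_ℚ(R)=1; free=2−1=1
SNF(R) diag = [2] → torsion [2]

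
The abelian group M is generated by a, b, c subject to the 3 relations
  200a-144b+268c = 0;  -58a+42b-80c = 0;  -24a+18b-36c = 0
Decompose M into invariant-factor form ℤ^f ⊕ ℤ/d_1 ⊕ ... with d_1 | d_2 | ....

Answer: M ≅ ℤ/2 ⊕ ℤ/6 ⊕ ℤ/12

Derivation:
rank_ℚ(R)=3; free=3−3=0
SNF(R) diag = [2, 6, 12] → torsion [2, 6, 12]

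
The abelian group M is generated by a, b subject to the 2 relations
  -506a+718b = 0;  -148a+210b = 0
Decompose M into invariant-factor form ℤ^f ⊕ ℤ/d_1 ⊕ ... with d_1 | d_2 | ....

rank_ℚ(R)=2; free=2−2=0
SNF(R) diag = [2, 2] → torsion [2, 2]

Answer: M ≅ ℤ/2 ⊕ ℤ/2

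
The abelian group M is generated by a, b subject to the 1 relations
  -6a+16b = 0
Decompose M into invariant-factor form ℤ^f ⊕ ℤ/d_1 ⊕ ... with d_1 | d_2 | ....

rank_ℚ(R)=1; free=2−1=1
SNF(R) diag = [2] → torsion [2]

Answer: M ≅ ℤ^1 ⊕ ℤ/2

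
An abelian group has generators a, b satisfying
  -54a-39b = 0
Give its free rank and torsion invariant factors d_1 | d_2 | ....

Answer: M ≅ ℤ^1 ⊕ ℤ/3

Derivation:
rank_ℚ(R)=1; free=2−1=1
SNF(R) diag = [3] → torsion [3]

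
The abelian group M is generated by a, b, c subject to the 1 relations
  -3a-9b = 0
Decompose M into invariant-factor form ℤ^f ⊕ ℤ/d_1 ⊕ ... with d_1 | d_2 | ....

rank_ℚ(R)=1; free=3−1=2
SNF(R) diag = [3] → torsion [3]

Answer: M ≅ ℤ^2 ⊕ ℤ/3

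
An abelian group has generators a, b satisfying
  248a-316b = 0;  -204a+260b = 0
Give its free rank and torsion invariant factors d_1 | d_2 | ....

Answer: M ≅ ℤ/4 ⊕ ℤ/4

Derivation:
rank_ℚ(R)=2; free=2−2=0
SNF(R) diag = [4, 4] → torsion [4, 4]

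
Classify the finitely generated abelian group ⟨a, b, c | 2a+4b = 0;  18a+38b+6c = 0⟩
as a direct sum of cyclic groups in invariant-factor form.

rank_ℚ(R)=2; free=3−2=1
SNF(R) diag = [2, 2] → torsion [2, 2]

Answer: M ≅ ℤ^1 ⊕ ℤ/2 ⊕ ℤ/2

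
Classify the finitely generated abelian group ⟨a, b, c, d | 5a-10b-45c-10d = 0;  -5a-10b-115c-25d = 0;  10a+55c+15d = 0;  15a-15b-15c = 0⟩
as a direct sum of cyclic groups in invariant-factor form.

Answer: M ≅ ℤ/5 ⊕ ℤ/5 ⊕ ℤ/15 ⊕ ℤ/15

Derivation:
rank_ℚ(R)=4; free=4−4=0
SNF(R) diag = [5, 5, 15, 15] → torsion [5, 5, 15, 15]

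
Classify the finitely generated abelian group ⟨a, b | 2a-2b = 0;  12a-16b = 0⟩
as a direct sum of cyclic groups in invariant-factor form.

Answer: M ≅ ℤ/2 ⊕ ℤ/4

Derivation:
rank_ℚ(R)=2; free=2−2=0
SNF(R) diag = [2, 4] → torsion [2, 4]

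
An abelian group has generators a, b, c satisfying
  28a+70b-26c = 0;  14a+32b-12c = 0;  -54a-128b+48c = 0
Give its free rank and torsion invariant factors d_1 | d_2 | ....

Answer: M ≅ ℤ/2 ⊕ ℤ/2 ⊕ ℤ/4

Derivation:
rank_ℚ(R)=3; free=3−3=0
SNF(R) diag = [2, 2, 4] → torsion [2, 2, 4]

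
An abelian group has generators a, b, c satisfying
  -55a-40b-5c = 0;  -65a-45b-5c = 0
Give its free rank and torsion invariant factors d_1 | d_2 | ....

rank_ℚ(R)=2; free=3−2=1
SNF(R) diag = [5, 5] → torsion [5, 5]

Answer: M ≅ ℤ^1 ⊕ ℤ/5 ⊕ ℤ/5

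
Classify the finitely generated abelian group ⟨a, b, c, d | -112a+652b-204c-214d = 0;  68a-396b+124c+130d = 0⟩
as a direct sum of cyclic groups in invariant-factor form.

rank_ℚ(R)=2; free=4−2=2
SNF(R) diag = [2, 4] → torsion [2, 4]

Answer: M ≅ ℤ^2 ⊕ ℤ/2 ⊕ ℤ/4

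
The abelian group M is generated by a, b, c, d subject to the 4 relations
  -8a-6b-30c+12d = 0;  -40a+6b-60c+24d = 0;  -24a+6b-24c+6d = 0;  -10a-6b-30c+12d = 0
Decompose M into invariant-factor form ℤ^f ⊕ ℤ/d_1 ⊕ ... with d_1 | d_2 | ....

rank_ℚ(R)=4; free=4−4=0
SNF(R) diag = [2, 6, 18, 18] → torsion [2, 6, 18, 18]

Answer: M ≅ ℤ/2 ⊕ ℤ/6 ⊕ ℤ/18 ⊕ ℤ/18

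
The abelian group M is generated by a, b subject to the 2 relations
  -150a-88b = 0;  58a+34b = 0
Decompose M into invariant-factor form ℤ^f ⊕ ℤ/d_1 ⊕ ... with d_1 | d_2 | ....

Answer: M ≅ ℤ/2 ⊕ ℤ/2

Derivation:
rank_ℚ(R)=2; free=2−2=0
SNF(R) diag = [2, 2] → torsion [2, 2]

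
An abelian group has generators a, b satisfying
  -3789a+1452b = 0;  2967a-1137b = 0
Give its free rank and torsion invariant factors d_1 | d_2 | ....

Answer: M ≅ ℤ/3 ⊕ ℤ/3

Derivation:
rank_ℚ(R)=2; free=2−2=0
SNF(R) diag = [3, 3] → torsion [3, 3]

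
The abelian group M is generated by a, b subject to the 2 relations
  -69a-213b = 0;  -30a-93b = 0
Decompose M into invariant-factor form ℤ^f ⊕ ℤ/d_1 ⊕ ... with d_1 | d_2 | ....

rank_ℚ(R)=2; free=2−2=0
SNF(R) diag = [3, 9] → torsion [3, 9]

Answer: M ≅ ℤ/3 ⊕ ℤ/9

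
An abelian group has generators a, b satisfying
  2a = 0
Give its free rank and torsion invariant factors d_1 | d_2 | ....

rank_ℚ(R)=1; free=2−1=1
SNF(R) diag = [2] → torsion [2]

Answer: M ≅ ℤ^1 ⊕ ℤ/2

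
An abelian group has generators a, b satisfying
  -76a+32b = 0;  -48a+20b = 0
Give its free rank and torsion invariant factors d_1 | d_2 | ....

Answer: M ≅ ℤ/4 ⊕ ℤ/4

Derivation:
rank_ℚ(R)=2; free=2−2=0
SNF(R) diag = [4, 4] → torsion [4, 4]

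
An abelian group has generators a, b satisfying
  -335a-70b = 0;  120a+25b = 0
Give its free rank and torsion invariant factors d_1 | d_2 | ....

Answer: M ≅ ℤ/5 ⊕ ℤ/5

Derivation:
rank_ℚ(R)=2; free=2−2=0
SNF(R) diag = [5, 5] → torsion [5, 5]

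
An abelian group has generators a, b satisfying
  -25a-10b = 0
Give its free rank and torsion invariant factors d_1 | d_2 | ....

rank_ℚ(R)=1; free=2−1=1
SNF(R) diag = [5] → torsion [5]

Answer: M ≅ ℤ^1 ⊕ ℤ/5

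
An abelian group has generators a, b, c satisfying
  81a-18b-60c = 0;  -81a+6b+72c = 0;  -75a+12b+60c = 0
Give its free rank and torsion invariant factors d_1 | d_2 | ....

Answer: M ≅ ℤ/3 ⊕ ℤ/6 ⊕ ℤ/12

Derivation:
rank_ℚ(R)=3; free=3−3=0
SNF(R) diag = [3, 6, 12] → torsion [3, 6, 12]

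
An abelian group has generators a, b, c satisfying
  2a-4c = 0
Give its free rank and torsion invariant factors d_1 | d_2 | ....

Answer: M ≅ ℤ^2 ⊕ ℤ/2

Derivation:
rank_ℚ(R)=1; free=3−1=2
SNF(R) diag = [2] → torsion [2]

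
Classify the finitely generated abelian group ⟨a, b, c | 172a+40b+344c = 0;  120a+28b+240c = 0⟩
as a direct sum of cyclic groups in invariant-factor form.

Answer: M ≅ ℤ^1 ⊕ ℤ/4 ⊕ ℤ/4

Derivation:
rank_ℚ(R)=2; free=3−2=1
SNF(R) diag = [4, 4] → torsion [4, 4]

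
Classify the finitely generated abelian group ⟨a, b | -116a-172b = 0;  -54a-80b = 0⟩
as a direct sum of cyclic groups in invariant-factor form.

rank_ℚ(R)=2; free=2−2=0
SNF(R) diag = [2, 4] → torsion [2, 4]

Answer: M ≅ ℤ/2 ⊕ ℤ/4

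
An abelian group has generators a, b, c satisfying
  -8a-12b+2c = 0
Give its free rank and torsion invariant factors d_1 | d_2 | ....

rank_ℚ(R)=1; free=3−1=2
SNF(R) diag = [2] → torsion [2]

Answer: M ≅ ℤ^2 ⊕ ℤ/2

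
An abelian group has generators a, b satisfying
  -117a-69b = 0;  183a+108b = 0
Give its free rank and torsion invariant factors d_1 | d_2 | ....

rank_ℚ(R)=2; free=2−2=0
SNF(R) diag = [3, 3] → torsion [3, 3]

Answer: M ≅ ℤ/3 ⊕ ℤ/3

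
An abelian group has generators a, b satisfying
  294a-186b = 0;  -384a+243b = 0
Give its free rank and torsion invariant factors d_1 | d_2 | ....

Answer: M ≅ ℤ/3 ⊕ ℤ/6

Derivation:
rank_ℚ(R)=2; free=2−2=0
SNF(R) diag = [3, 6] → torsion [3, 6]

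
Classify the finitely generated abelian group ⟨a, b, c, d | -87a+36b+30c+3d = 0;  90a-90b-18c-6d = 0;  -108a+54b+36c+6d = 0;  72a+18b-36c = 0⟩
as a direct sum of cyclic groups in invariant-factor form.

rank_ℚ(R)=4; free=4−4=0
SNF(R) diag = [3, 6, 18, 18] → torsion [3, 6, 18, 18]

Answer: M ≅ ℤ/3 ⊕ ℤ/6 ⊕ ℤ/18 ⊕ ℤ/18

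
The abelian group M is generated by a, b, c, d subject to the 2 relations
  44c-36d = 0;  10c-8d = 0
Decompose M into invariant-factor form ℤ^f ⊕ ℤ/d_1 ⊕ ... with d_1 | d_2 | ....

Answer: M ≅ ℤ^2 ⊕ ℤ/2 ⊕ ℤ/4

Derivation:
rank_ℚ(R)=2; free=4−2=2
SNF(R) diag = [2, 4] → torsion [2, 4]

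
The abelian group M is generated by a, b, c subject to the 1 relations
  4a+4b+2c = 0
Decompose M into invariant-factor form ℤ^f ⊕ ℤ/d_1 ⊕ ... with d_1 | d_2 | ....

rank_ℚ(R)=1; free=3−1=2
SNF(R) diag = [2] → torsion [2]

Answer: M ≅ ℤ^2 ⊕ ℤ/2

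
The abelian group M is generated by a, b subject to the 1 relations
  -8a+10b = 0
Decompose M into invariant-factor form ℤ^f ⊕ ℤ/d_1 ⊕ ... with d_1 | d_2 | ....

Answer: M ≅ ℤ^1 ⊕ ℤ/2

Derivation:
rank_ℚ(R)=1; free=2−1=1
SNF(R) diag = [2] → torsion [2]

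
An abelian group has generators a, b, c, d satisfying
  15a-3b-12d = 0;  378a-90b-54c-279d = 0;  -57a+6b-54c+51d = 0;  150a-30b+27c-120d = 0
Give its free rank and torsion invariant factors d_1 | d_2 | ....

Answer: M ≅ ℤ/3 ⊕ ℤ/9 ⊕ ℤ/27 ⊕ ℤ/27

Derivation:
rank_ℚ(R)=4; free=4−4=0
SNF(R) diag = [3, 9, 27, 27] → torsion [3, 9, 27, 27]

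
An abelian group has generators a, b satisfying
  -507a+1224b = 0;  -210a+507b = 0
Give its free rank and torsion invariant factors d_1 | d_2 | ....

Answer: M ≅ ℤ/3 ⊕ ℤ/3

Derivation:
rank_ℚ(R)=2; free=2−2=0
SNF(R) diag = [3, 3] → torsion [3, 3]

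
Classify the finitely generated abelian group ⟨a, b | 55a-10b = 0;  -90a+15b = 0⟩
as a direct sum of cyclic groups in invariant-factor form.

Answer: M ≅ ℤ/5 ⊕ ℤ/15

Derivation:
rank_ℚ(R)=2; free=2−2=0
SNF(R) diag = [5, 15] → torsion [5, 15]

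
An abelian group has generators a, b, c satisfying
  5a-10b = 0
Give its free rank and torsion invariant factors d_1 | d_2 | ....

rank_ℚ(R)=1; free=3−1=2
SNF(R) diag = [5] → torsion [5]

Answer: M ≅ ℤ^2 ⊕ ℤ/5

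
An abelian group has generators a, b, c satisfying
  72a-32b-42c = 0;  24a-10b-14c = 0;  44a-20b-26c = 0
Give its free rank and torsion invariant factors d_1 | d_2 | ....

rank_ℚ(R)=3; free=3−3=0
SNF(R) diag = [2, 2, 4] → torsion [2, 2, 4]

Answer: M ≅ ℤ/2 ⊕ ℤ/2 ⊕ ℤ/4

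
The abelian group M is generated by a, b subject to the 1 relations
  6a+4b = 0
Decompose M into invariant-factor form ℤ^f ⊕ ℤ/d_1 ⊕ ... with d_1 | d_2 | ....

rank_ℚ(R)=1; free=2−1=1
SNF(R) diag = [2] → torsion [2]

Answer: M ≅ ℤ^1 ⊕ ℤ/2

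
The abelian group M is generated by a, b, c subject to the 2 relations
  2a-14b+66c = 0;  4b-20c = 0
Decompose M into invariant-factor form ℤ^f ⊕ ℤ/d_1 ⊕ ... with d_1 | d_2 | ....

rank_ℚ(R)=2; free=3−2=1
SNF(R) diag = [2, 4] → torsion [2, 4]

Answer: M ≅ ℤ^1 ⊕ ℤ/2 ⊕ ℤ/4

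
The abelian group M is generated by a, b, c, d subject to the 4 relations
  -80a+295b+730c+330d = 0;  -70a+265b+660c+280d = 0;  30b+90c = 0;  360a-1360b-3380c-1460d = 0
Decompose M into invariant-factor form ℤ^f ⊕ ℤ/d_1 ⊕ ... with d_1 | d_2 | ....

Answer: M ≅ ℤ/5 ⊕ ℤ/10 ⊕ ℤ/30 ⊕ ℤ/60

Derivation:
rank_ℚ(R)=4; free=4−4=0
SNF(R) diag = [5, 10, 30, 60] → torsion [5, 10, 30, 60]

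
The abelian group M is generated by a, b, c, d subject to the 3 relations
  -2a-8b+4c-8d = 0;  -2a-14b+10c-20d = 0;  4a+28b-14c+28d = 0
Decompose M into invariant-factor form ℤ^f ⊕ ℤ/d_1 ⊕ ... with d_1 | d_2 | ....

rank_ℚ(R)=3; free=4−3=1
SNF(R) diag = [2, 6, 6] → torsion [2, 6, 6]

Answer: M ≅ ℤ^1 ⊕ ℤ/2 ⊕ ℤ/6 ⊕ ℤ/6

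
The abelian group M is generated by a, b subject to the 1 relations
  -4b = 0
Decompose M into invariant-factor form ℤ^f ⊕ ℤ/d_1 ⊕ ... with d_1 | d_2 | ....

rank_ℚ(R)=1; free=2−1=1
SNF(R) diag = [4] → torsion [4]

Answer: M ≅ ℤ^1 ⊕ ℤ/4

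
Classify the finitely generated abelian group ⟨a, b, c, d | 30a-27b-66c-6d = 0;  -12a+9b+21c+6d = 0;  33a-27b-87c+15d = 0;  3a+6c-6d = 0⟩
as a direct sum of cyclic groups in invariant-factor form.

Answer: M ≅ ℤ/3 ⊕ ℤ/9 ⊕ ℤ/9 ⊕ ℤ/27

Derivation:
rank_ℚ(R)=4; free=4−4=0
SNF(R) diag = [3, 9, 9, 27] → torsion [3, 9, 9, 27]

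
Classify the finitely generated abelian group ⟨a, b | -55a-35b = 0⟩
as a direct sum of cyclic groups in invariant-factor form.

Answer: M ≅ ℤ^1 ⊕ ℤ/5

Derivation:
rank_ℚ(R)=1; free=2−1=1
SNF(R) diag = [5] → torsion [5]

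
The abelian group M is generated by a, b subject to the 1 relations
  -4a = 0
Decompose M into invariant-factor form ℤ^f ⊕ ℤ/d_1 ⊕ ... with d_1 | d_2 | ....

rank_ℚ(R)=1; free=2−1=1
SNF(R) diag = [4] → torsion [4]

Answer: M ≅ ℤ^1 ⊕ ℤ/4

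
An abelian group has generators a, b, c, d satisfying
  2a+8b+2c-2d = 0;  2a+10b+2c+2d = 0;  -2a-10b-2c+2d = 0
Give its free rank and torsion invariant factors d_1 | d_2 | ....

rank_ℚ(R)=3; free=4−3=1
SNF(R) diag = [2, 2, 4] → torsion [2, 2, 4]

Answer: M ≅ ℤ^1 ⊕ ℤ/2 ⊕ ℤ/2 ⊕ ℤ/4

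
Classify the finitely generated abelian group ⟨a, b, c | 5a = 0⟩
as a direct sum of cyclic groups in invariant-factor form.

rank_ℚ(R)=1; free=3−1=2
SNF(R) diag = [5] → torsion [5]

Answer: M ≅ ℤ^2 ⊕ ℤ/5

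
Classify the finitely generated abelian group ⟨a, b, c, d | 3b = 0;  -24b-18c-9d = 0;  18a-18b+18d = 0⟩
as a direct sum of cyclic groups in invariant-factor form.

Answer: M ≅ ℤ^1 ⊕ ℤ/3 ⊕ ℤ/9 ⊕ ℤ/18

Derivation:
rank_ℚ(R)=3; free=4−3=1
SNF(R) diag = [3, 9, 18] → torsion [3, 9, 18]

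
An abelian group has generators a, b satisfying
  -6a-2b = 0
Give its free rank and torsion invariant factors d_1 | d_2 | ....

rank_ℚ(R)=1; free=2−1=1
SNF(R) diag = [2] → torsion [2]

Answer: M ≅ ℤ^1 ⊕ ℤ/2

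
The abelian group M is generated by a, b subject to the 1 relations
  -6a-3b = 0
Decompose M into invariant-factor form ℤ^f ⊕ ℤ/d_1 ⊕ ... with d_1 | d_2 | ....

rank_ℚ(R)=1; free=2−1=1
SNF(R) diag = [3] → torsion [3]

Answer: M ≅ ℤ^1 ⊕ ℤ/3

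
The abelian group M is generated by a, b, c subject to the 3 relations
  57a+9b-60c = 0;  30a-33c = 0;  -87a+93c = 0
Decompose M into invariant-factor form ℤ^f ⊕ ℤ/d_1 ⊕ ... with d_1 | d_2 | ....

rank_ℚ(R)=3; free=3−3=0
SNF(R) diag = [3, 9, 27] → torsion [3, 9, 27]

Answer: M ≅ ℤ/3 ⊕ ℤ/9 ⊕ ℤ/27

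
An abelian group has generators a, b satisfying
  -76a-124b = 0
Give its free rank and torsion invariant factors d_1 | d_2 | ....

rank_ℚ(R)=1; free=2−1=1
SNF(R) diag = [4] → torsion [4]

Answer: M ≅ ℤ^1 ⊕ ℤ/4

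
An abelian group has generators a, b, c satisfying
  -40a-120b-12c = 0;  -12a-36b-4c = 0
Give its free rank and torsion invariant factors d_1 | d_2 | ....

Answer: M ≅ ℤ^1 ⊕ ℤ/4 ⊕ ℤ/4

Derivation:
rank_ℚ(R)=2; free=3−2=1
SNF(R) diag = [4, 4] → torsion [4, 4]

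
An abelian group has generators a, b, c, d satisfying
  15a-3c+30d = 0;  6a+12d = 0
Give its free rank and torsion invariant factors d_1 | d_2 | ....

rank_ℚ(R)=2; free=4−2=2
SNF(R) diag = [3, 6] → torsion [3, 6]

Answer: M ≅ ℤ^2 ⊕ ℤ/3 ⊕ ℤ/6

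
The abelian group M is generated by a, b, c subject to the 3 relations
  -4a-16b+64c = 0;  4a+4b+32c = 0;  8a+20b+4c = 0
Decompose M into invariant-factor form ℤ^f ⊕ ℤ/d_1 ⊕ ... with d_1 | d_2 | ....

rank_ℚ(R)=3; free=3−3=0
SNF(R) diag = [4, 12, 36] → torsion [4, 12, 36]

Answer: M ≅ ℤ/4 ⊕ ℤ/12 ⊕ ℤ/36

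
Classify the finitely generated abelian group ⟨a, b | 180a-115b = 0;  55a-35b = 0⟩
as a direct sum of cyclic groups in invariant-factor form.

rank_ℚ(R)=2; free=2−2=0
SNF(R) diag = [5, 5] → torsion [5, 5]

Answer: M ≅ ℤ/5 ⊕ ℤ/5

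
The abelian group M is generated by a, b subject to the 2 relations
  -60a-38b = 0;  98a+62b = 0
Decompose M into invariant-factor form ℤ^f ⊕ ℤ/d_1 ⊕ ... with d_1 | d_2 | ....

rank_ℚ(R)=2; free=2−2=0
SNF(R) diag = [2, 2] → torsion [2, 2]

Answer: M ≅ ℤ/2 ⊕ ℤ/2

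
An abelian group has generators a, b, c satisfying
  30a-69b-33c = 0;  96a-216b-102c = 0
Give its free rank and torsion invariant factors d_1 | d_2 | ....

rank_ℚ(R)=2; free=3−2=1
SNF(R) diag = [3, 6] → torsion [3, 6]

Answer: M ≅ ℤ^1 ⊕ ℤ/3 ⊕ ℤ/6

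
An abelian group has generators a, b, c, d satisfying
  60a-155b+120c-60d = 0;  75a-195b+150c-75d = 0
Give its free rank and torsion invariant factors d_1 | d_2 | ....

rank_ℚ(R)=2; free=4−2=2
SNF(R) diag = [5, 15] → torsion [5, 15]

Answer: M ≅ ℤ^2 ⊕ ℤ/5 ⊕ ℤ/15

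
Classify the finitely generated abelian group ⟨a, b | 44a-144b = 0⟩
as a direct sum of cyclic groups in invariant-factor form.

rank_ℚ(R)=1; free=2−1=1
SNF(R) diag = [4] → torsion [4]

Answer: M ≅ ℤ^1 ⊕ ℤ/4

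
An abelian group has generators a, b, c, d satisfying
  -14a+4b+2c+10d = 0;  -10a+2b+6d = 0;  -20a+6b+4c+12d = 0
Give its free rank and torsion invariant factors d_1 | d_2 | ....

Answer: M ≅ ℤ^1 ⊕ ℤ/2 ⊕ ℤ/2 ⊕ ℤ/2

Derivation:
rank_ℚ(R)=3; free=4−3=1
SNF(R) diag = [2, 2, 2] → torsion [2, 2, 2]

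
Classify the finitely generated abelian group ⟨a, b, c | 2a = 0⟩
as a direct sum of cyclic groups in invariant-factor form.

rank_ℚ(R)=1; free=3−1=2
SNF(R) diag = [2] → torsion [2]

Answer: M ≅ ℤ^2 ⊕ ℤ/2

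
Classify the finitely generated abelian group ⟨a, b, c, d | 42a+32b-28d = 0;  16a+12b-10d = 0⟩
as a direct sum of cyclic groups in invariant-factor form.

rank_ℚ(R)=2; free=4−2=2
SNF(R) diag = [2, 2] → torsion [2, 2]

Answer: M ≅ ℤ^2 ⊕ ℤ/2 ⊕ ℤ/2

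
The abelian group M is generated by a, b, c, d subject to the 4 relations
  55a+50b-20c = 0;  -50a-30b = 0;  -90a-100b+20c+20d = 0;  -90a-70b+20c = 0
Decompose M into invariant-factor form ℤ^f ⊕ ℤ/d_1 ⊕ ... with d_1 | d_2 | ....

rank_ℚ(R)=4; free=4−4=0
SNF(R) diag = [5, 10, 20, 20] → torsion [5, 10, 20, 20]

Answer: M ≅ ℤ/5 ⊕ ℤ/10 ⊕ ℤ/20 ⊕ ℤ/20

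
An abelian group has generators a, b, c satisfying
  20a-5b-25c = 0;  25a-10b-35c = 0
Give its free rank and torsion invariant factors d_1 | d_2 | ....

Answer: M ≅ ℤ^1 ⊕ ℤ/5 ⊕ ℤ/15

Derivation:
rank_ℚ(R)=2; free=3−2=1
SNF(R) diag = [5, 15] → torsion [5, 15]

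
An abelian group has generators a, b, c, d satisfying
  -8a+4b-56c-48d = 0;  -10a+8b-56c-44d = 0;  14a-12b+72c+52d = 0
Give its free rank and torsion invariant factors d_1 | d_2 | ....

rank_ℚ(R)=3; free=4−3=1
SNF(R) diag = [2, 4, 8] → torsion [2, 4, 8]

Answer: M ≅ ℤ^1 ⊕ ℤ/2 ⊕ ℤ/4 ⊕ ℤ/8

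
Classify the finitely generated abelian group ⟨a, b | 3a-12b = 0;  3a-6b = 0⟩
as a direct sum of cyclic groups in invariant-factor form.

Answer: M ≅ ℤ/3 ⊕ ℤ/6

Derivation:
rank_ℚ(R)=2; free=2−2=0
SNF(R) diag = [3, 6] → torsion [3, 6]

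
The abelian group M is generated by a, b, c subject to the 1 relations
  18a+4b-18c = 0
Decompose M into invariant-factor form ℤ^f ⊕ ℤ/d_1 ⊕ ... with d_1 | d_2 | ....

Answer: M ≅ ℤ^2 ⊕ ℤ/2

Derivation:
rank_ℚ(R)=1; free=3−1=2
SNF(R) diag = [2] → torsion [2]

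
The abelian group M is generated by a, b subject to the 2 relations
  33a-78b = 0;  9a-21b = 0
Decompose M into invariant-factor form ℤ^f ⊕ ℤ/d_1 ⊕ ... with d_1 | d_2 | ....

rank_ℚ(R)=2; free=2−2=0
SNF(R) diag = [3, 3] → torsion [3, 3]

Answer: M ≅ ℤ/3 ⊕ ℤ/3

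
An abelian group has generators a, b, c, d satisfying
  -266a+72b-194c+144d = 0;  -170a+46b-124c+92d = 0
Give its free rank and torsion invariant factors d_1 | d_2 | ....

Answer: M ≅ ℤ^2 ⊕ ℤ/2 ⊕ ℤ/2

Derivation:
rank_ℚ(R)=2; free=4−2=2
SNF(R) diag = [2, 2] → torsion [2, 2]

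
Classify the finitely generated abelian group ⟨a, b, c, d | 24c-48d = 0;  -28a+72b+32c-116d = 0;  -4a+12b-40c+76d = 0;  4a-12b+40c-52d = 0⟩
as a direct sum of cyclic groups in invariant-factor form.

rank_ℚ(R)=4; free=4−4=0
SNF(R) diag = [4, 12, 24, 24] → torsion [4, 12, 24, 24]

Answer: M ≅ ℤ/4 ⊕ ℤ/12 ⊕ ℤ/24 ⊕ ℤ/24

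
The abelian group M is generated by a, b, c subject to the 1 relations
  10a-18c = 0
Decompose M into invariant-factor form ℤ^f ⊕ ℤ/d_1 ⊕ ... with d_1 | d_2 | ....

rank_ℚ(R)=1; free=3−1=2
SNF(R) diag = [2] → torsion [2]

Answer: M ≅ ℤ^2 ⊕ ℤ/2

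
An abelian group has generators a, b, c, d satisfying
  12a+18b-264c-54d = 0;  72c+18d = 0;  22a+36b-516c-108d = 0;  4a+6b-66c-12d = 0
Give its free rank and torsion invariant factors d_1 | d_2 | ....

Answer: M ≅ ℤ/2 ⊕ ℤ/6 ⊕ ℤ/6 ⊕ ℤ/18

Derivation:
rank_ℚ(R)=4; free=4−4=0
SNF(R) diag = [2, 6, 6, 18] → torsion [2, 6, 6, 18]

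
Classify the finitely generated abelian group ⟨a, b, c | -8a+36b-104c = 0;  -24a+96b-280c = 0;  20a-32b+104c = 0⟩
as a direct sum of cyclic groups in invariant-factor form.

rank_ℚ(R)=3; free=3−3=0
SNF(R) diag = [4, 4, 8] → torsion [4, 4, 8]

Answer: M ≅ ℤ/4 ⊕ ℤ/4 ⊕ ℤ/8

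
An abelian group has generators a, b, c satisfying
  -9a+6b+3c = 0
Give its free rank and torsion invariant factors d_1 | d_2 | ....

rank_ℚ(R)=1; free=3−1=2
SNF(R) diag = [3] → torsion [3]

Answer: M ≅ ℤ^2 ⊕ ℤ/3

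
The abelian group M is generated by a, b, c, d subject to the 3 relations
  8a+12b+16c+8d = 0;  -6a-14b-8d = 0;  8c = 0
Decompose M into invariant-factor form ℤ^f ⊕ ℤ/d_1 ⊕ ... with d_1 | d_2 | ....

Answer: M ≅ ℤ^1 ⊕ ℤ/2 ⊕ ℤ/4 ⊕ ℤ/8

Derivation:
rank_ℚ(R)=3; free=4−3=1
SNF(R) diag = [2, 4, 8] → torsion [2, 4, 8]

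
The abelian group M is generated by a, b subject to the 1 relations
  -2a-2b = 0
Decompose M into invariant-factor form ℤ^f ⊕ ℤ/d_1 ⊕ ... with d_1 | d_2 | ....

rank_ℚ(R)=1; free=2−1=1
SNF(R) diag = [2] → torsion [2]

Answer: M ≅ ℤ^1 ⊕ ℤ/2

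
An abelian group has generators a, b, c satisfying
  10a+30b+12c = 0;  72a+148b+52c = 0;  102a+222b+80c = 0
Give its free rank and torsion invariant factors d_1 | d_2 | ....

rank_ℚ(R)=3; free=3−3=0
SNF(R) diag = [2, 4, 8] → torsion [2, 4, 8]

Answer: M ≅ ℤ/2 ⊕ ℤ/4 ⊕ ℤ/8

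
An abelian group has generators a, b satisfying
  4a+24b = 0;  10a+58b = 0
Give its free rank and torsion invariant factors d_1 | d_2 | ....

Answer: M ≅ ℤ/2 ⊕ ℤ/4

Derivation:
rank_ℚ(R)=2; free=2−2=0
SNF(R) diag = [2, 4] → torsion [2, 4]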